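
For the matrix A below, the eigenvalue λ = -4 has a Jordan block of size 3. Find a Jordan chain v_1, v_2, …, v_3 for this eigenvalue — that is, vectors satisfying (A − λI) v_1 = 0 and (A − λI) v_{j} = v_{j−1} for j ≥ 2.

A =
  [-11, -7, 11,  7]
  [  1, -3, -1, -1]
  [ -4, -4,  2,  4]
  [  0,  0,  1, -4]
A Jordan chain for λ = -4 of length 3:
v_1 = (-2, -2, 0, -4)ᵀ
v_2 = (-7, 1, -4, 0)ᵀ
v_3 = (1, 0, 0, 0)ᵀ

Let N = A − (-4)·I. We want v_3 with N^3 v_3 = 0 but N^2 v_3 ≠ 0; then v_{j-1} := N · v_j for j = 3, …, 2.

Pick v_3 = (1, 0, 0, 0)ᵀ.
Then v_2 = N · v_3 = (-7, 1, -4, 0)ᵀ.
Then v_1 = N · v_2 = (-2, -2, 0, -4)ᵀ.

Sanity check: (A − (-4)·I) v_1 = (0, 0, 0, 0)ᵀ = 0. ✓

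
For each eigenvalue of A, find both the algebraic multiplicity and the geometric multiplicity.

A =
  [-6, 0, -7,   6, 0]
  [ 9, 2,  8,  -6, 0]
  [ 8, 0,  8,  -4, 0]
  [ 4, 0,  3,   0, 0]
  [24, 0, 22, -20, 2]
λ = -2: alg = 1, geom = 1; λ = 2: alg = 4, geom = 2

Step 1 — factor the characteristic polynomial to read off the algebraic multiplicities:
  χ_A(x) = (x - 2)^4*(x + 2)

Step 2 — compute geometric multiplicities via the rank-nullity identity g(λ) = n − rank(A − λI):
  rank(A − (-2)·I) = 4, so dim ker(A − (-2)·I) = n − 4 = 1
  rank(A − (2)·I) = 3, so dim ker(A − (2)·I) = n − 3 = 2

Summary:
  λ = -2: algebraic multiplicity = 1, geometric multiplicity = 1
  λ = 2: algebraic multiplicity = 4, geometric multiplicity = 2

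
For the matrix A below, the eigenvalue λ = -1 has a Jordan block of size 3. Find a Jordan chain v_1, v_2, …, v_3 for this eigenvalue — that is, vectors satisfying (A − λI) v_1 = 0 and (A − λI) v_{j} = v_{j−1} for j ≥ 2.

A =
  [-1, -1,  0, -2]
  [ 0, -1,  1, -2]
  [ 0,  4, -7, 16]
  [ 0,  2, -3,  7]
A Jordan chain for λ = -1 of length 3:
v_1 = (1, 0, 0, 0)ᵀ
v_2 = (-1, 1, -2, -1)ᵀ
v_3 = (0, 1, 1, 0)ᵀ

Let N = A − (-1)·I. We want v_3 with N^3 v_3 = 0 but N^2 v_3 ≠ 0; then v_{j-1} := N · v_j for j = 3, …, 2.

Pick v_3 = (0, 1, 1, 0)ᵀ.
Then v_2 = N · v_3 = (-1, 1, -2, -1)ᵀ.
Then v_1 = N · v_2 = (1, 0, 0, 0)ᵀ.

Sanity check: (A − (-1)·I) v_1 = (0, 0, 0, 0)ᵀ = 0. ✓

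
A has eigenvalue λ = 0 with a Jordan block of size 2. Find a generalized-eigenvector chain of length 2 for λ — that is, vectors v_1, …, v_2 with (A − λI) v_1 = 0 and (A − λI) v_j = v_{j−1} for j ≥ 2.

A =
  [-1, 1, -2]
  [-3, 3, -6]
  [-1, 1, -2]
A Jordan chain for λ = 0 of length 2:
v_1 = (-1, -3, -1)ᵀ
v_2 = (1, 0, 0)ᵀ

Let N = A − (0)·I. We want v_2 with N^2 v_2 = 0 but N^1 v_2 ≠ 0; then v_{j-1} := N · v_j for j = 2, …, 2.

Pick v_2 = (1, 0, 0)ᵀ.
Then v_1 = N · v_2 = (-1, -3, -1)ᵀ.

Sanity check: (A − (0)·I) v_1 = (0, 0, 0)ᵀ = 0. ✓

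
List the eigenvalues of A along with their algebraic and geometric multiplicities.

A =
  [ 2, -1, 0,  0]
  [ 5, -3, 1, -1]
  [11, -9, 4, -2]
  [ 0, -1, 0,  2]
λ = 1: alg = 3, geom = 1; λ = 2: alg = 1, geom = 1

Step 1 — factor the characteristic polynomial to read off the algebraic multiplicities:
  χ_A(x) = (x - 2)*(x - 1)^3

Step 2 — compute geometric multiplicities via the rank-nullity identity g(λ) = n − rank(A − λI):
  rank(A − (1)·I) = 3, so dim ker(A − (1)·I) = n − 3 = 1
  rank(A − (2)·I) = 3, so dim ker(A − (2)·I) = n − 3 = 1

Summary:
  λ = 1: algebraic multiplicity = 3, geometric multiplicity = 1
  λ = 2: algebraic multiplicity = 1, geometric multiplicity = 1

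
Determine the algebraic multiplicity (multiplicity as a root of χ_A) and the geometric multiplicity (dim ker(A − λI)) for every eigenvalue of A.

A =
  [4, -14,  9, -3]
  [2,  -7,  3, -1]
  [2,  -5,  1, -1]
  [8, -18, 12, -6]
λ = -2: alg = 4, geom = 2

Step 1 — factor the characteristic polynomial to read off the algebraic multiplicities:
  χ_A(x) = (x + 2)^4

Step 2 — compute geometric multiplicities via the rank-nullity identity g(λ) = n − rank(A − λI):
  rank(A − (-2)·I) = 2, so dim ker(A − (-2)·I) = n − 2 = 2

Summary:
  λ = -2: algebraic multiplicity = 4, geometric multiplicity = 2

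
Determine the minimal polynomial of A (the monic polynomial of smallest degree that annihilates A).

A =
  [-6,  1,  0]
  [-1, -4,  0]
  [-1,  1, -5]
x^2 + 10*x + 25

The characteristic polynomial is χ_A(x) = (x + 5)^3, so the eigenvalues are known. The minimal polynomial is
  m_A(x) = Π_λ (x − λ)^{k_λ}
where k_λ is the size of the *largest* Jordan block for λ (equivalently, the smallest k with (A − λI)^k v = 0 for every generalised eigenvector v of λ).

  λ = -5: largest Jordan block has size 2, contributing (x + 5)^2

So m_A(x) = (x + 5)^2 = x^2 + 10*x + 25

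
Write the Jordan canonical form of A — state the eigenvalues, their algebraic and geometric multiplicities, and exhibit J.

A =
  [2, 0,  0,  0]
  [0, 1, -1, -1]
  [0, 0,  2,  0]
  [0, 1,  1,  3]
J_2(2) ⊕ J_1(2) ⊕ J_1(2)

The characteristic polynomial is
  det(x·I − A) = x^4 - 8*x^3 + 24*x^2 - 32*x + 16 = (x - 2)^4

Eigenvalues and multiplicities (the geometric multiplicity of λ is n − rank(A − λI), which equals the number of Jordan blocks for λ):
  λ = 2: algebraic multiplicity = 4, geometric multiplicity = 3

Determining the block sizes for each eigenvalue:
  λ = 2: 3 blocks summing to 4 forces exactly one block of size 2 and the rest size 1 → block sizes [2, 1, 1]

Assembling the blocks gives a Jordan form
J =
  [2, 1, 0, 0]
  [0, 2, 0, 0]
  [0, 0, 2, 0]
  [0, 0, 0, 2]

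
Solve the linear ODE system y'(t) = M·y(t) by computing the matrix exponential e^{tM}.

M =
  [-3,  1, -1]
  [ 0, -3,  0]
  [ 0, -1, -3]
e^{tM} =
  [exp(-3*t), t^2*exp(-3*t)/2 + t*exp(-3*t), -t*exp(-3*t)]
  [0, exp(-3*t), 0]
  [0, -t*exp(-3*t), exp(-3*t)]

Strategy: write M = P · J · P⁻¹ where J is a Jordan canonical form, so e^{tM} = P · e^{tJ} · P⁻¹, and e^{tJ} can be computed block-by-block.

M has Jordan form
J =
  [-3,  1,  0]
  [ 0, -3,  1]
  [ 0,  0, -3]
(up to reordering of blocks).

Per-block formulas:
  For a 3×3 Jordan block J_3(-3): exp(t · J_3(-3)) = e^(-3t)·(I + t·N + (t^2/2)·N^2), where N is the 3×3 nilpotent shift.

After assembling e^{tJ} and conjugating by P, we get:

e^{tM} =
  [exp(-3*t), t^2*exp(-3*t)/2 + t*exp(-3*t), -t*exp(-3*t)]
  [0, exp(-3*t), 0]
  [0, -t*exp(-3*t), exp(-3*t)]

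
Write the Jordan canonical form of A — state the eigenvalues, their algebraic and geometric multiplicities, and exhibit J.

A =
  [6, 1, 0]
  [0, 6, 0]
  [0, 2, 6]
J_2(6) ⊕ J_1(6)

The characteristic polynomial is
  det(x·I − A) = x^3 - 18*x^2 + 108*x - 216 = (x - 6)^3

Eigenvalues and multiplicities (the geometric multiplicity of λ is n − rank(A − λI), which equals the number of Jordan blocks for λ):
  λ = 6: algebraic multiplicity = 3, geometric multiplicity = 2

Determining the block sizes for each eigenvalue:
  λ = 6: 2 blocks summing to 3 forces exactly one block of size 2 and the rest size 1 → block sizes [2, 1]

Assembling the blocks gives a Jordan form
J =
  [6, 1, 0]
  [0, 6, 0]
  [0, 0, 6]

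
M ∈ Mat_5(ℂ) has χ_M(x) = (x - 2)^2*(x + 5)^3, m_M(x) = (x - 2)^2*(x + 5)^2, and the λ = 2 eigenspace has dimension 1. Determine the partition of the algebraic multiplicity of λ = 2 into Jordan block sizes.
Block sizes for λ = 2: [2]

Step 1 — from the characteristic polynomial, algebraic multiplicity of λ = 2 is 2. From dim ker(M − (2)·I) = 1, there are exactly 1 Jordan blocks for λ = 2.
Step 2 — from the minimal polynomial, the factor (x − 2)^2 tells us the largest block for λ = 2 has size 2.
Step 3 — with total size 2, 1 blocks, and largest block 2, the block sizes (in nonincreasing order) are [2].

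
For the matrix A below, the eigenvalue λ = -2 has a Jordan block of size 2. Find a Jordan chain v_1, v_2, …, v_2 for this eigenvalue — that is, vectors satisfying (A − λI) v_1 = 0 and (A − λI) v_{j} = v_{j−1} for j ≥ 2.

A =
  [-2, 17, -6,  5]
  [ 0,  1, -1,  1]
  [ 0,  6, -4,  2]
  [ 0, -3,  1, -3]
A Jordan chain for λ = -2 of length 2:
v_1 = (17, 3, 6, -3)ᵀ
v_2 = (0, 1, 0, 0)ᵀ

Let N = A − (-2)·I. We want v_2 with N^2 v_2 = 0 but N^1 v_2 ≠ 0; then v_{j-1} := N · v_j for j = 2, …, 2.

Pick v_2 = (0, 1, 0, 0)ᵀ.
Then v_1 = N · v_2 = (17, 3, 6, -3)ᵀ.

Sanity check: (A − (-2)·I) v_1 = (0, 0, 0, 0)ᵀ = 0. ✓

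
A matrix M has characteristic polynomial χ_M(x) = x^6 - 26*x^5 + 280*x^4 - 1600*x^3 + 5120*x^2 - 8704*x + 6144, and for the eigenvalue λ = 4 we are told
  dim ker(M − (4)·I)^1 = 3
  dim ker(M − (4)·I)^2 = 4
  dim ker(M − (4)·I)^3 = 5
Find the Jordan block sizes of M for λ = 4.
Block sizes for λ = 4: [3, 1, 1]

From the dimensions of kernels of powers, the number of Jordan blocks of size at least j is d_j − d_{j−1} where d_j = dim ker(N^j) (with d_0 = 0). Computing the differences gives [3, 1, 1].
The number of blocks of size exactly k is (#blocks of size ≥ k) − (#blocks of size ≥ k + 1), so the partition is: 2 block(s) of size 1, 1 block(s) of size 3.
In nonincreasing order the block sizes are [3, 1, 1].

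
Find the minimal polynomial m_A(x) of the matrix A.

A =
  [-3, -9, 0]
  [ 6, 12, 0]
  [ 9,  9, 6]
x^2 - 9*x + 18

The characteristic polynomial is χ_A(x) = (x - 6)^2*(x - 3), so the eigenvalues are known. The minimal polynomial is
  m_A(x) = Π_λ (x − λ)^{k_λ}
where k_λ is the size of the *largest* Jordan block for λ (equivalently, the smallest k with (A − λI)^k v = 0 for every generalised eigenvector v of λ).

  λ = 3: largest Jordan block has size 1, contributing (x − 3)
  λ = 6: largest Jordan block has size 1, contributing (x − 6)

So m_A(x) = (x - 6)*(x - 3) = x^2 - 9*x + 18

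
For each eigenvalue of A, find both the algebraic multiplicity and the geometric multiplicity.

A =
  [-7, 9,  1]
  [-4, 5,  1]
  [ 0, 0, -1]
λ = -1: alg = 3, geom = 1

Step 1 — factor the characteristic polynomial to read off the algebraic multiplicities:
  χ_A(x) = (x + 1)^3

Step 2 — compute geometric multiplicities via the rank-nullity identity g(λ) = n − rank(A − λI):
  rank(A − (-1)·I) = 2, so dim ker(A − (-1)·I) = n − 2 = 1

Summary:
  λ = -1: algebraic multiplicity = 3, geometric multiplicity = 1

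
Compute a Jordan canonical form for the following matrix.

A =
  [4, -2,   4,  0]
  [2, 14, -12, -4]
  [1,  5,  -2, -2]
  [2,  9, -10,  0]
J_2(4) ⊕ J_2(4)

The characteristic polynomial is
  det(x·I − A) = x^4 - 16*x^3 + 96*x^2 - 256*x + 256 = (x - 4)^4

Eigenvalues and multiplicities (the geometric multiplicity of λ is n − rank(A − λI), which equals the number of Jordan blocks for λ):
  λ = 4: algebraic multiplicity = 4, geometric multiplicity = 2

Determining the block sizes for each eigenvalue:
  λ = 4: with am = 4 and gm = 2, the partition is not yet determined (e.g. several partitions of 4 into 2 parts exist). Let N = A − (4)·I. Computing rank(N^1) = 2, rank(N^2) = 0; the number of blocks of size ≥ j is rank(N^{j−1}) − rank(N^j), giving [2, 2]. So we have 2 block(s) of size 2 → block sizes [2, 2]

Assembling the blocks gives a Jordan form
J =
  [4, 1, 0, 0]
  [0, 4, 0, 0]
  [0, 0, 4, 1]
  [0, 0, 0, 4]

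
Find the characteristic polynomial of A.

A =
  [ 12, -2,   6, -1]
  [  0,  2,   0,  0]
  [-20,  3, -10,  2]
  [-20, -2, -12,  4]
x^4 - 8*x^3 + 24*x^2 - 32*x + 16

Expanding det(x·I − A) (e.g. by cofactor expansion or by noting that A is similar to its Jordan form J, which has the same characteristic polynomial as A) gives
  χ_A(x) = x^4 - 8*x^3 + 24*x^2 - 32*x + 16
which factors as (x - 2)^4. The eigenvalues (with algebraic multiplicities) are λ = 2 with multiplicity 4.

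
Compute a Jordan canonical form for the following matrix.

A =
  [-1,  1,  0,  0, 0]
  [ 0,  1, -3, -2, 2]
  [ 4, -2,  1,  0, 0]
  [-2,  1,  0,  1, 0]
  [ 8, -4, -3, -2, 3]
J_3(1) ⊕ J_1(1) ⊕ J_1(1)

The characteristic polynomial is
  det(x·I − A) = x^5 - 5*x^4 + 10*x^3 - 10*x^2 + 5*x - 1 = (x - 1)^5

Eigenvalues and multiplicities (the geometric multiplicity of λ is n − rank(A − λI), which equals the number of Jordan blocks for λ):
  λ = 1: algebraic multiplicity = 5, geometric multiplicity = 3

Determining the block sizes for each eigenvalue:
  λ = 1: with am = 5 and gm = 3, the partition is not yet determined (e.g. several partitions of 5 into 3 parts exist). Let N = A − (1)·I. Computing rank(N^1) = 2, rank(N^2) = 1, rank(N^3) = 0; the number of blocks of size ≥ j is rank(N^{j−1}) − rank(N^j), giving [3, 1, 1]. So we have 1 block(s) of size 3, 2 block(s) of size 1 → block sizes [3, 1, 1]

Assembling the blocks gives a Jordan form
J =
  [1, 1, 0, 0, 0]
  [0, 1, 1, 0, 0]
  [0, 0, 1, 0, 0]
  [0, 0, 0, 1, 0]
  [0, 0, 0, 0, 1]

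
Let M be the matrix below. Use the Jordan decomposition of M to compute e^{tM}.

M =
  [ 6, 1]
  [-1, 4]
e^{tM} =
  [t*exp(5*t) + exp(5*t), t*exp(5*t)]
  [-t*exp(5*t), -t*exp(5*t) + exp(5*t)]

Strategy: write M = P · J · P⁻¹ where J is a Jordan canonical form, so e^{tM} = P · e^{tJ} · P⁻¹, and e^{tJ} can be computed block-by-block.

M has Jordan form
J =
  [5, 1]
  [0, 5]
(up to reordering of blocks).

Per-block formulas:
  For a 2×2 Jordan block J_2(5): exp(t · J_2(5)) = e^(5t)·(I + t·N), where N is the 2×2 nilpotent shift.

After assembling e^{tJ} and conjugating by P, we get:

e^{tM} =
  [t*exp(5*t) + exp(5*t), t*exp(5*t)]
  [-t*exp(5*t), -t*exp(5*t) + exp(5*t)]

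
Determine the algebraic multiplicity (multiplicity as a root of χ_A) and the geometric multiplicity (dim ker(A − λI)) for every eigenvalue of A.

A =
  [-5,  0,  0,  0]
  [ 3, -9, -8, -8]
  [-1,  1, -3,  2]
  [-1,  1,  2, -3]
λ = -5: alg = 4, geom = 2

Step 1 — factor the characteristic polynomial to read off the algebraic multiplicities:
  χ_A(x) = (x + 5)^4

Step 2 — compute geometric multiplicities via the rank-nullity identity g(λ) = n − rank(A − λI):
  rank(A − (-5)·I) = 2, so dim ker(A − (-5)·I) = n − 2 = 2

Summary:
  λ = -5: algebraic multiplicity = 4, geometric multiplicity = 2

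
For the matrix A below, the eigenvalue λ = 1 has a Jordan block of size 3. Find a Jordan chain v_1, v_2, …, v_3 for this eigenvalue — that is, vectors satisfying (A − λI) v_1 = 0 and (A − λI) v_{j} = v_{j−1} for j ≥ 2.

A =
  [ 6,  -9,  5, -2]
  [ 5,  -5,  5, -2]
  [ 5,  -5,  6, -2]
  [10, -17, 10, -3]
A Jordan chain for λ = 1 of length 3:
v_1 = (-15, 0, 5, -25)ᵀ
v_2 = (5, 5, 5, 10)ᵀ
v_3 = (1, 0, 0, 0)ᵀ

Let N = A − (1)·I. We want v_3 with N^3 v_3 = 0 but N^2 v_3 ≠ 0; then v_{j-1} := N · v_j for j = 3, …, 2.

Pick v_3 = (1, 0, 0, 0)ᵀ.
Then v_2 = N · v_3 = (5, 5, 5, 10)ᵀ.
Then v_1 = N · v_2 = (-15, 0, 5, -25)ᵀ.

Sanity check: (A − (1)·I) v_1 = (0, 0, 0, 0)ᵀ = 0. ✓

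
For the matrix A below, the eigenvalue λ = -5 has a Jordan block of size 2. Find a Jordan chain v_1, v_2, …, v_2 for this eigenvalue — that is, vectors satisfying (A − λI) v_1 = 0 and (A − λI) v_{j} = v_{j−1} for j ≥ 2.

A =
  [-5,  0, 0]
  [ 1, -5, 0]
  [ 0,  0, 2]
A Jordan chain for λ = -5 of length 2:
v_1 = (0, 1, 0)ᵀ
v_2 = (1, 0, 0)ᵀ

Let N = A − (-5)·I. We want v_2 with N^2 v_2 = 0 but N^1 v_2 ≠ 0; then v_{j-1} := N · v_j for j = 2, …, 2.

Pick v_2 = (1, 0, 0)ᵀ.
Then v_1 = N · v_2 = (0, 1, 0)ᵀ.

Sanity check: (A − (-5)·I) v_1 = (0, 0, 0)ᵀ = 0. ✓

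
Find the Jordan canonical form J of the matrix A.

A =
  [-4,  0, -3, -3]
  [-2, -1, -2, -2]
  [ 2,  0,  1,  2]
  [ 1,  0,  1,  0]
J_2(-1) ⊕ J_1(-1) ⊕ J_1(-1)

The characteristic polynomial is
  det(x·I − A) = x^4 + 4*x^3 + 6*x^2 + 4*x + 1 = (x + 1)^4

Eigenvalues and multiplicities (the geometric multiplicity of λ is n − rank(A − λI), which equals the number of Jordan blocks for λ):
  λ = -1: algebraic multiplicity = 4, geometric multiplicity = 3

Determining the block sizes for each eigenvalue:
  λ = -1: 3 blocks summing to 4 forces exactly one block of size 2 and the rest size 1 → block sizes [2, 1, 1]

Assembling the blocks gives a Jordan form
J =
  [-1,  1,  0,  0]
  [ 0, -1,  0,  0]
  [ 0,  0, -1,  0]
  [ 0,  0,  0, -1]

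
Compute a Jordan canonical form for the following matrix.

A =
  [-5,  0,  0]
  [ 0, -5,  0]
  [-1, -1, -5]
J_2(-5) ⊕ J_1(-5)

The characteristic polynomial is
  det(x·I − A) = x^3 + 15*x^2 + 75*x + 125 = (x + 5)^3

Eigenvalues and multiplicities (the geometric multiplicity of λ is n − rank(A − λI), which equals the number of Jordan blocks for λ):
  λ = -5: algebraic multiplicity = 3, geometric multiplicity = 2

Determining the block sizes for each eigenvalue:
  λ = -5: 2 blocks summing to 3 forces exactly one block of size 2 and the rest size 1 → block sizes [2, 1]

Assembling the blocks gives a Jordan form
J =
  [-5,  1,  0]
  [ 0, -5,  0]
  [ 0,  0, -5]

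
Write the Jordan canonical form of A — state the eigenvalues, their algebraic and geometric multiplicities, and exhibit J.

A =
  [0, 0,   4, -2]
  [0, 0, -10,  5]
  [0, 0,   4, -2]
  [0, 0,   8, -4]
J_2(0) ⊕ J_1(0) ⊕ J_1(0)

The characteristic polynomial is
  det(x·I − A) = x^4

Eigenvalues and multiplicities (the geometric multiplicity of λ is n − rank(A − λI), which equals the number of Jordan blocks for λ):
  λ = 0: algebraic multiplicity = 4, geometric multiplicity = 3

Determining the block sizes for each eigenvalue:
  λ = 0: 3 blocks summing to 4 forces exactly one block of size 2 and the rest size 1 → block sizes [2, 1, 1]

Assembling the blocks gives a Jordan form
J =
  [0, 1, 0, 0]
  [0, 0, 0, 0]
  [0, 0, 0, 0]
  [0, 0, 0, 0]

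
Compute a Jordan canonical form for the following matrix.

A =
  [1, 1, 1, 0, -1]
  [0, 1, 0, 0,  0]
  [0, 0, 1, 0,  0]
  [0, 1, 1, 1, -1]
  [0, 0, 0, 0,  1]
J_2(1) ⊕ J_1(1) ⊕ J_1(1) ⊕ J_1(1)

The characteristic polynomial is
  det(x·I − A) = x^5 - 5*x^4 + 10*x^3 - 10*x^2 + 5*x - 1 = (x - 1)^5

Eigenvalues and multiplicities (the geometric multiplicity of λ is n − rank(A − λI), which equals the number of Jordan blocks for λ):
  λ = 1: algebraic multiplicity = 5, geometric multiplicity = 4

Determining the block sizes for each eigenvalue:
  λ = 1: 4 blocks summing to 5 forces exactly one block of size 2 and the rest size 1 → block sizes [2, 1, 1, 1]

Assembling the blocks gives a Jordan form
J =
  [1, 1, 0, 0, 0]
  [0, 1, 0, 0, 0]
  [0, 0, 1, 0, 0]
  [0, 0, 0, 1, 0]
  [0, 0, 0, 0, 1]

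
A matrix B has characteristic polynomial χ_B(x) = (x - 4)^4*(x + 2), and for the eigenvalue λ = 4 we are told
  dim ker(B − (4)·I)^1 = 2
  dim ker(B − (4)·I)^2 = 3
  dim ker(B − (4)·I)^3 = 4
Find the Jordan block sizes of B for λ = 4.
Block sizes for λ = 4: [3, 1]

From the dimensions of kernels of powers, the number of Jordan blocks of size at least j is d_j − d_{j−1} where d_j = dim ker(N^j) (with d_0 = 0). Computing the differences gives [2, 1, 1].
The number of blocks of size exactly k is (#blocks of size ≥ k) − (#blocks of size ≥ k + 1), so the partition is: 1 block(s) of size 1, 1 block(s) of size 3.
In nonincreasing order the block sizes are [3, 1].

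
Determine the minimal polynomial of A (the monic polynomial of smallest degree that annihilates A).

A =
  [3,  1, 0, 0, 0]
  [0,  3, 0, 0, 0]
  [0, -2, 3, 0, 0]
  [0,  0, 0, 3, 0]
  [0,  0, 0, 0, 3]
x^2 - 6*x + 9

The characteristic polynomial is χ_A(x) = (x - 3)^5, so the eigenvalues are known. The minimal polynomial is
  m_A(x) = Π_λ (x − λ)^{k_λ}
where k_λ is the size of the *largest* Jordan block for λ (equivalently, the smallest k with (A − λI)^k v = 0 for every generalised eigenvector v of λ).

  λ = 3: largest Jordan block has size 2, contributing (x − 3)^2

So m_A(x) = (x - 3)^2 = x^2 - 6*x + 9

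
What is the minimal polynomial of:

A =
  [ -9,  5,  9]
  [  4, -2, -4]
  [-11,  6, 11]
x^3

The characteristic polynomial is χ_A(x) = x^3, so the eigenvalues are known. The minimal polynomial is
  m_A(x) = Π_λ (x − λ)^{k_λ}
where k_λ is the size of the *largest* Jordan block for λ (equivalently, the smallest k with (A − λI)^k v = 0 for every generalised eigenvector v of λ).

  λ = 0: largest Jordan block has size 3, contributing (x − 0)^3

So m_A(x) = x^3 = x^3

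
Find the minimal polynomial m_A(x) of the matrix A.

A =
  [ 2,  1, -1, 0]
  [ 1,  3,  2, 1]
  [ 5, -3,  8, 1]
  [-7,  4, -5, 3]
x^2 - 8*x + 16

The characteristic polynomial is χ_A(x) = (x - 4)^4, so the eigenvalues are known. The minimal polynomial is
  m_A(x) = Π_λ (x − λ)^{k_λ}
where k_λ is the size of the *largest* Jordan block for λ (equivalently, the smallest k with (A − λI)^k v = 0 for every generalised eigenvector v of λ).

  λ = 4: largest Jordan block has size 2, contributing (x − 4)^2

So m_A(x) = (x - 4)^2 = x^2 - 8*x + 16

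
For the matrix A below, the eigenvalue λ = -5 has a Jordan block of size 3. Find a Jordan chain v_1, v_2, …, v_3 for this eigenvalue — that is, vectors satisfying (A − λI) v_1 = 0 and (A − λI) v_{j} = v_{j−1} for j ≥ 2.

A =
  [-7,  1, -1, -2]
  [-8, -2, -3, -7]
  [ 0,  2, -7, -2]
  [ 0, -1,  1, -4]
A Jordan chain for λ = -5 of length 3:
v_1 = (-4, -8, -16, 8)ᵀ
v_2 = (-2, -8, 0, 0)ᵀ
v_3 = (1, 0, 0, 0)ᵀ

Let N = A − (-5)·I. We want v_3 with N^3 v_3 = 0 but N^2 v_3 ≠ 0; then v_{j-1} := N · v_j for j = 3, …, 2.

Pick v_3 = (1, 0, 0, 0)ᵀ.
Then v_2 = N · v_3 = (-2, -8, 0, 0)ᵀ.
Then v_1 = N · v_2 = (-4, -8, -16, 8)ᵀ.

Sanity check: (A − (-5)·I) v_1 = (0, 0, 0, 0)ᵀ = 0. ✓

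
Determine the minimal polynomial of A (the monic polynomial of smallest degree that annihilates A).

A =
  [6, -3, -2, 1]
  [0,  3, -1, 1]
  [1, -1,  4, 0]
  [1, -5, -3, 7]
x^2 - 10*x + 25

The characteristic polynomial is χ_A(x) = (x - 5)^4, so the eigenvalues are known. The minimal polynomial is
  m_A(x) = Π_λ (x − λ)^{k_λ}
where k_λ is the size of the *largest* Jordan block for λ (equivalently, the smallest k with (A − λI)^k v = 0 for every generalised eigenvector v of λ).

  λ = 5: largest Jordan block has size 2, contributing (x − 5)^2

So m_A(x) = (x - 5)^2 = x^2 - 10*x + 25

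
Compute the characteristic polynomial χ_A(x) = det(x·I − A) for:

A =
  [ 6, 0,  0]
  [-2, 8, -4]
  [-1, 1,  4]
x^3 - 18*x^2 + 108*x - 216

Expanding det(x·I − A) (e.g. by cofactor expansion or by noting that A is similar to its Jordan form J, which has the same characteristic polynomial as A) gives
  χ_A(x) = x^3 - 18*x^2 + 108*x - 216
which factors as (x - 6)^3. The eigenvalues (with algebraic multiplicities) are λ = 6 with multiplicity 3.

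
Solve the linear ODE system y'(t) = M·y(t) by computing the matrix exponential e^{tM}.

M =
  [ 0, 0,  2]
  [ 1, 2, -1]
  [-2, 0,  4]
e^{tM} =
  [-2*t*exp(2*t) + exp(2*t), 0, 2*t*exp(2*t)]
  [t*exp(2*t), exp(2*t), -t*exp(2*t)]
  [-2*t*exp(2*t), 0, 2*t*exp(2*t) + exp(2*t)]

Strategy: write M = P · J · P⁻¹ where J is a Jordan canonical form, so e^{tM} = P · e^{tJ} · P⁻¹, and e^{tJ} can be computed block-by-block.

M has Jordan form
J =
  [2, 1, 0]
  [0, 2, 0]
  [0, 0, 2]
(up to reordering of blocks).

Per-block formulas:
  For a 2×2 Jordan block J_2(2): exp(t · J_2(2)) = e^(2t)·(I + t·N), where N is the 2×2 nilpotent shift.
  For a 1×1 block at λ = 2: exp(t · [2]) = [e^(2t)].

After assembling e^{tJ} and conjugating by P, we get:

e^{tM} =
  [-2*t*exp(2*t) + exp(2*t), 0, 2*t*exp(2*t)]
  [t*exp(2*t), exp(2*t), -t*exp(2*t)]
  [-2*t*exp(2*t), 0, 2*t*exp(2*t) + exp(2*t)]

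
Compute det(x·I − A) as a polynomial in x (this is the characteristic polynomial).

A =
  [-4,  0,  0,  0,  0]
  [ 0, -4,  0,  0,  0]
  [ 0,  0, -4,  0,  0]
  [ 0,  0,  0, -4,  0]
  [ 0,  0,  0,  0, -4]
x^5 + 20*x^4 + 160*x^3 + 640*x^2 + 1280*x + 1024

Expanding det(x·I − A) (e.g. by cofactor expansion or by noting that A is similar to its Jordan form J, which has the same characteristic polynomial as A) gives
  χ_A(x) = x^5 + 20*x^4 + 160*x^3 + 640*x^2 + 1280*x + 1024
which factors as (x + 4)^5. The eigenvalues (with algebraic multiplicities) are λ = -4 with multiplicity 5.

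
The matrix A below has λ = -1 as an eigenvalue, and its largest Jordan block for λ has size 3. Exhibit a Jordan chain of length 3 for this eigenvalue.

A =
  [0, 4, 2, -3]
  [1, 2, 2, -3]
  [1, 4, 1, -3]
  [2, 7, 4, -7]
A Jordan chain for λ = -1 of length 3:
v_1 = (1, 0, 1, 1)ᵀ
v_2 = (1, 1, 1, 2)ᵀ
v_3 = (1, 0, 0, 0)ᵀ

Let N = A − (-1)·I. We want v_3 with N^3 v_3 = 0 but N^2 v_3 ≠ 0; then v_{j-1} := N · v_j for j = 3, …, 2.

Pick v_3 = (1, 0, 0, 0)ᵀ.
Then v_2 = N · v_3 = (1, 1, 1, 2)ᵀ.
Then v_1 = N · v_2 = (1, 0, 1, 1)ᵀ.

Sanity check: (A − (-1)·I) v_1 = (0, 0, 0, 0)ᵀ = 0. ✓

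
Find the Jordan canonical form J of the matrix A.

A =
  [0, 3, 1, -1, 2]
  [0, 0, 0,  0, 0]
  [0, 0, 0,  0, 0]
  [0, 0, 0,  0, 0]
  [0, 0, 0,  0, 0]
J_2(0) ⊕ J_1(0) ⊕ J_1(0) ⊕ J_1(0)

The characteristic polynomial is
  det(x·I − A) = x^5

Eigenvalues and multiplicities (the geometric multiplicity of λ is n − rank(A − λI), which equals the number of Jordan blocks for λ):
  λ = 0: algebraic multiplicity = 5, geometric multiplicity = 4

Determining the block sizes for each eigenvalue:
  λ = 0: 4 blocks summing to 5 forces exactly one block of size 2 and the rest size 1 → block sizes [2, 1, 1, 1]

Assembling the blocks gives a Jordan form
J =
  [0, 1, 0, 0, 0]
  [0, 0, 0, 0, 0]
  [0, 0, 0, 0, 0]
  [0, 0, 0, 0, 0]
  [0, 0, 0, 0, 0]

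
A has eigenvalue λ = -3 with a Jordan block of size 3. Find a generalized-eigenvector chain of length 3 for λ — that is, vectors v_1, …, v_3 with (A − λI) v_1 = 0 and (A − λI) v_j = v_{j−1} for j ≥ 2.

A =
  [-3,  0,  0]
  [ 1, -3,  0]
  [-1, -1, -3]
A Jordan chain for λ = -3 of length 3:
v_1 = (0, 0, -1)ᵀ
v_2 = (0, 1, -1)ᵀ
v_3 = (1, 0, 0)ᵀ

Let N = A − (-3)·I. We want v_3 with N^3 v_3 = 0 but N^2 v_3 ≠ 0; then v_{j-1} := N · v_j for j = 3, …, 2.

Pick v_3 = (1, 0, 0)ᵀ.
Then v_2 = N · v_3 = (0, 1, -1)ᵀ.
Then v_1 = N · v_2 = (0, 0, -1)ᵀ.

Sanity check: (A − (-3)·I) v_1 = (0, 0, 0)ᵀ = 0. ✓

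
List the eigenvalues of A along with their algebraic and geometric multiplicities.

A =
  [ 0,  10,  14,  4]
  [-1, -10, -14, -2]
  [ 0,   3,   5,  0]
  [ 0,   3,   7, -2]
λ = -2: alg = 3, geom = 2; λ = -1: alg = 1, geom = 1

Step 1 — factor the characteristic polynomial to read off the algebraic multiplicities:
  χ_A(x) = (x + 1)*(x + 2)^3

Step 2 — compute geometric multiplicities via the rank-nullity identity g(λ) = n − rank(A − λI):
  rank(A − (-2)·I) = 2, so dim ker(A − (-2)·I) = n − 2 = 2
  rank(A − (-1)·I) = 3, so dim ker(A − (-1)·I) = n − 3 = 1

Summary:
  λ = -2: algebraic multiplicity = 3, geometric multiplicity = 2
  λ = -1: algebraic multiplicity = 1, geometric multiplicity = 1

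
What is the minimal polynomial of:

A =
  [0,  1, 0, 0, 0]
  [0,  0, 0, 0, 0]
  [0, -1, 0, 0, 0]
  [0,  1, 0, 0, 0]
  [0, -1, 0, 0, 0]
x^2

The characteristic polynomial is χ_A(x) = x^5, so the eigenvalues are known. The minimal polynomial is
  m_A(x) = Π_λ (x − λ)^{k_λ}
where k_λ is the size of the *largest* Jordan block for λ (equivalently, the smallest k with (A − λI)^k v = 0 for every generalised eigenvector v of λ).

  λ = 0: largest Jordan block has size 2, contributing (x − 0)^2

So m_A(x) = x^2 = x^2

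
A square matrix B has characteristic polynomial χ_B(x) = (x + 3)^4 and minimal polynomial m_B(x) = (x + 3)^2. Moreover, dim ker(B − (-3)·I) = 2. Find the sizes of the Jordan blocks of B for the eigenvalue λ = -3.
Block sizes for λ = -3: [2, 2]

Step 1 — from the characteristic polynomial, algebraic multiplicity of λ = -3 is 4. From dim ker(B − (-3)·I) = 2, there are exactly 2 Jordan blocks for λ = -3.
Step 2 — from the minimal polynomial, the factor (x + 3)^2 tells us the largest block for λ = -3 has size 2.
Step 3 — with total size 4, 2 blocks, and largest block 2, the block sizes (in nonincreasing order) are [2, 2].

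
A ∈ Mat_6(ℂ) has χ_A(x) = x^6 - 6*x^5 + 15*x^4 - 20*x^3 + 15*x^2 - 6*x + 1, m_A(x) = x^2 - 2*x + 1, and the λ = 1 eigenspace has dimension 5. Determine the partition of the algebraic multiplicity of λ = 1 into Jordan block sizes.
Block sizes for λ = 1: [2, 1, 1, 1, 1]

Step 1 — from the characteristic polynomial, algebraic multiplicity of λ = 1 is 6. From dim ker(A − (1)·I) = 5, there are exactly 5 Jordan blocks for λ = 1.
Step 2 — from the minimal polynomial, the factor (x − 1)^2 tells us the largest block for λ = 1 has size 2.
Step 3 — with total size 6, 5 blocks, and largest block 2, the block sizes (in nonincreasing order) are [2, 1, 1, 1, 1].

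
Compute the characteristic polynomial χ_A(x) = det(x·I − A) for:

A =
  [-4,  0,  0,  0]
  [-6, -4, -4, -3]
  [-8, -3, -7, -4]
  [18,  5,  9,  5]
x^4 + 10*x^3 + 36*x^2 + 56*x + 32

Expanding det(x·I − A) (e.g. by cofactor expansion or by noting that A is similar to its Jordan form J, which has the same characteristic polynomial as A) gives
  χ_A(x) = x^4 + 10*x^3 + 36*x^2 + 56*x + 32
which factors as (x + 2)^3*(x + 4). The eigenvalues (with algebraic multiplicities) are λ = -4 with multiplicity 1, λ = -2 with multiplicity 3.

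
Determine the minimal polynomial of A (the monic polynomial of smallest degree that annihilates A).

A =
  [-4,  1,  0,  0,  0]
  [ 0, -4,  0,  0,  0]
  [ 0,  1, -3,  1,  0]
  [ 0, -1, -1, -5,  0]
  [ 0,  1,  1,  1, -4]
x^2 + 8*x + 16

The characteristic polynomial is χ_A(x) = (x + 4)^5, so the eigenvalues are known. The minimal polynomial is
  m_A(x) = Π_λ (x − λ)^{k_λ}
where k_λ is the size of the *largest* Jordan block for λ (equivalently, the smallest k with (A − λI)^k v = 0 for every generalised eigenvector v of λ).

  λ = -4: largest Jordan block has size 2, contributing (x + 4)^2

So m_A(x) = (x + 4)^2 = x^2 + 8*x + 16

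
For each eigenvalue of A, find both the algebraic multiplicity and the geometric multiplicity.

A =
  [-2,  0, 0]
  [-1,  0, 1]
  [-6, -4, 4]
λ = -2: alg = 1, geom = 1; λ = 2: alg = 2, geom = 1

Step 1 — factor the characteristic polynomial to read off the algebraic multiplicities:
  χ_A(x) = (x - 2)^2*(x + 2)

Step 2 — compute geometric multiplicities via the rank-nullity identity g(λ) = n − rank(A − λI):
  rank(A − (-2)·I) = 2, so dim ker(A − (-2)·I) = n − 2 = 1
  rank(A − (2)·I) = 2, so dim ker(A − (2)·I) = n − 2 = 1

Summary:
  λ = -2: algebraic multiplicity = 1, geometric multiplicity = 1
  λ = 2: algebraic multiplicity = 2, geometric multiplicity = 1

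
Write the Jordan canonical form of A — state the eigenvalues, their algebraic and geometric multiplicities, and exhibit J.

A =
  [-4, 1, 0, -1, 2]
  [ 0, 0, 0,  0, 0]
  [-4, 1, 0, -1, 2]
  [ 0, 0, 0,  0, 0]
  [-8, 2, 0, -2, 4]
J_2(0) ⊕ J_1(0) ⊕ J_1(0) ⊕ J_1(0)

The characteristic polynomial is
  det(x·I − A) = x^5

Eigenvalues and multiplicities (the geometric multiplicity of λ is n − rank(A − λI), which equals the number of Jordan blocks for λ):
  λ = 0: algebraic multiplicity = 5, geometric multiplicity = 4

Determining the block sizes for each eigenvalue:
  λ = 0: 4 blocks summing to 5 forces exactly one block of size 2 and the rest size 1 → block sizes [2, 1, 1, 1]

Assembling the blocks gives a Jordan form
J =
  [0, 1, 0, 0, 0]
  [0, 0, 0, 0, 0]
  [0, 0, 0, 0, 0]
  [0, 0, 0, 0, 0]
  [0, 0, 0, 0, 0]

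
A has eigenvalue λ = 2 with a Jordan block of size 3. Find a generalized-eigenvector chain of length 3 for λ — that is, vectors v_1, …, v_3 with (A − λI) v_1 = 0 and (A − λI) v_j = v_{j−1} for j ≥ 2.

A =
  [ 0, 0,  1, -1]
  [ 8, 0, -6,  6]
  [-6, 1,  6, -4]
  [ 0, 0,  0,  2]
A Jordan chain for λ = 2 of length 3:
v_1 = (-2, 4, -4, 0)ᵀ
v_2 = (-2, 8, -6, 0)ᵀ
v_3 = (1, 0, 0, 0)ᵀ

Let N = A − (2)·I. We want v_3 with N^3 v_3 = 0 but N^2 v_3 ≠ 0; then v_{j-1} := N · v_j for j = 3, …, 2.

Pick v_3 = (1, 0, 0, 0)ᵀ.
Then v_2 = N · v_3 = (-2, 8, -6, 0)ᵀ.
Then v_1 = N · v_2 = (-2, 4, -4, 0)ᵀ.

Sanity check: (A − (2)·I) v_1 = (0, 0, 0, 0)ᵀ = 0. ✓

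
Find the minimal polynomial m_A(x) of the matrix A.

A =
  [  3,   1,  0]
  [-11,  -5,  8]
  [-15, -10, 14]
x^3 - 12*x^2 + 48*x - 64

The characteristic polynomial is χ_A(x) = (x - 4)^3, so the eigenvalues are known. The minimal polynomial is
  m_A(x) = Π_λ (x − λ)^{k_λ}
where k_λ is the size of the *largest* Jordan block for λ (equivalently, the smallest k with (A − λI)^k v = 0 for every generalised eigenvector v of λ).

  λ = 4: largest Jordan block has size 3, contributing (x − 4)^3

So m_A(x) = (x - 4)^3 = x^3 - 12*x^2 + 48*x - 64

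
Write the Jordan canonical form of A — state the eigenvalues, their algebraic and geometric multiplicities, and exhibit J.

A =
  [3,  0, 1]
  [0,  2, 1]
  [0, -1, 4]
J_3(3)

The characteristic polynomial is
  det(x·I − A) = x^3 - 9*x^2 + 27*x - 27 = (x - 3)^3

Eigenvalues and multiplicities (the geometric multiplicity of λ is n − rank(A − λI), which equals the number of Jordan blocks for λ):
  λ = 3: algebraic multiplicity = 3, geometric multiplicity = 1

Determining the block sizes for each eigenvalue:
  λ = 3: one block (gm = 1), so the single block has size am = 3 → block sizes [3]

Assembling the blocks gives a Jordan form
J =
  [3, 1, 0]
  [0, 3, 1]
  [0, 0, 3]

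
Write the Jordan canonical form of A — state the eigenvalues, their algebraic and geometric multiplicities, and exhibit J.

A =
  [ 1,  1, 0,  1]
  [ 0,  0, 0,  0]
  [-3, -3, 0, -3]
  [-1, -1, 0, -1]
J_2(0) ⊕ J_1(0) ⊕ J_1(0)

The characteristic polynomial is
  det(x·I − A) = x^4

Eigenvalues and multiplicities (the geometric multiplicity of λ is n − rank(A − λI), which equals the number of Jordan blocks for λ):
  λ = 0: algebraic multiplicity = 4, geometric multiplicity = 3

Determining the block sizes for each eigenvalue:
  λ = 0: 3 blocks summing to 4 forces exactly one block of size 2 and the rest size 1 → block sizes [2, 1, 1]

Assembling the blocks gives a Jordan form
J =
  [0, 1, 0, 0]
  [0, 0, 0, 0]
  [0, 0, 0, 0]
  [0, 0, 0, 0]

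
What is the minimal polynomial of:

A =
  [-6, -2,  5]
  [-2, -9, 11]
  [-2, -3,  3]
x^3 + 12*x^2 + 48*x + 64

The characteristic polynomial is χ_A(x) = (x + 4)^3, so the eigenvalues are known. The minimal polynomial is
  m_A(x) = Π_λ (x − λ)^{k_λ}
where k_λ is the size of the *largest* Jordan block for λ (equivalently, the smallest k with (A − λI)^k v = 0 for every generalised eigenvector v of λ).

  λ = -4: largest Jordan block has size 3, contributing (x + 4)^3

So m_A(x) = (x + 4)^3 = x^3 + 12*x^2 + 48*x + 64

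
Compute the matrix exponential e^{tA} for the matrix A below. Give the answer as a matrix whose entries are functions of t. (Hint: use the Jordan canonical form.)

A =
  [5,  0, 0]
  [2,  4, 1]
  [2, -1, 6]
e^{tA} =
  [exp(5*t), 0, 0]
  [2*t*exp(5*t), -t*exp(5*t) + exp(5*t), t*exp(5*t)]
  [2*t*exp(5*t), -t*exp(5*t), t*exp(5*t) + exp(5*t)]

Strategy: write A = P · J · P⁻¹ where J is a Jordan canonical form, so e^{tA} = P · e^{tJ} · P⁻¹, and e^{tJ} can be computed block-by-block.

A has Jordan form
J =
  [5, 1, 0]
  [0, 5, 0]
  [0, 0, 5]
(up to reordering of blocks).

Per-block formulas:
  For a 1×1 block at λ = 5: exp(t · [5]) = [e^(5t)].
  For a 2×2 Jordan block J_2(5): exp(t · J_2(5)) = e^(5t)·(I + t·N), where N is the 2×2 nilpotent shift.

After assembling e^{tJ} and conjugating by P, we get:

e^{tA} =
  [exp(5*t), 0, 0]
  [2*t*exp(5*t), -t*exp(5*t) + exp(5*t), t*exp(5*t)]
  [2*t*exp(5*t), -t*exp(5*t), t*exp(5*t) + exp(5*t)]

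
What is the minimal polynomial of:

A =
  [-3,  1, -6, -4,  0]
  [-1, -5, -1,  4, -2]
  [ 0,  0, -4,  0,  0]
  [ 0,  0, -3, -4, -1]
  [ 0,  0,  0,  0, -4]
x^3 + 12*x^2 + 48*x + 64

The characteristic polynomial is χ_A(x) = (x + 4)^5, so the eigenvalues are known. The minimal polynomial is
  m_A(x) = Π_λ (x − λ)^{k_λ}
where k_λ is the size of the *largest* Jordan block for λ (equivalently, the smallest k with (A − λI)^k v = 0 for every generalised eigenvector v of λ).

  λ = -4: largest Jordan block has size 3, contributing (x + 4)^3

So m_A(x) = (x + 4)^3 = x^3 + 12*x^2 + 48*x + 64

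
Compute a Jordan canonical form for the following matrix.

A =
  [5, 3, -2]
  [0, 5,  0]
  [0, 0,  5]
J_2(5) ⊕ J_1(5)

The characteristic polynomial is
  det(x·I − A) = x^3 - 15*x^2 + 75*x - 125 = (x - 5)^3

Eigenvalues and multiplicities (the geometric multiplicity of λ is n − rank(A − λI), which equals the number of Jordan blocks for λ):
  λ = 5: algebraic multiplicity = 3, geometric multiplicity = 2

Determining the block sizes for each eigenvalue:
  λ = 5: 2 blocks summing to 3 forces exactly one block of size 2 and the rest size 1 → block sizes [2, 1]

Assembling the blocks gives a Jordan form
J =
  [5, 1, 0]
  [0, 5, 0]
  [0, 0, 5]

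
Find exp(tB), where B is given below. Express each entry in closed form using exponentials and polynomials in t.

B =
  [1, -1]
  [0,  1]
e^{tB} =
  [exp(t), -t*exp(t)]
  [0, exp(t)]

Strategy: write B = P · J · P⁻¹ where J is a Jordan canonical form, so e^{tB} = P · e^{tJ} · P⁻¹, and e^{tJ} can be computed block-by-block.

B has Jordan form
J =
  [1, 1]
  [0, 1]
(up to reordering of blocks).

Per-block formulas:
  For a 2×2 Jordan block J_2(1): exp(t · J_2(1)) = e^(1t)·(I + t·N), where N is the 2×2 nilpotent shift.

After assembling e^{tJ} and conjugating by P, we get:

e^{tB} =
  [exp(t), -t*exp(t)]
  [0, exp(t)]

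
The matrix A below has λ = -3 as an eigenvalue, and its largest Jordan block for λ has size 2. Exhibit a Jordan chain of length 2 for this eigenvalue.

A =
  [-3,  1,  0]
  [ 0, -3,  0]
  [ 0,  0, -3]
A Jordan chain for λ = -3 of length 2:
v_1 = (1, 0, 0)ᵀ
v_2 = (0, 1, 0)ᵀ

Let N = A − (-3)·I. We want v_2 with N^2 v_2 = 0 but N^1 v_2 ≠ 0; then v_{j-1} := N · v_j for j = 2, …, 2.

Pick v_2 = (0, 1, 0)ᵀ.
Then v_1 = N · v_2 = (1, 0, 0)ᵀ.

Sanity check: (A − (-3)·I) v_1 = (0, 0, 0)ᵀ = 0. ✓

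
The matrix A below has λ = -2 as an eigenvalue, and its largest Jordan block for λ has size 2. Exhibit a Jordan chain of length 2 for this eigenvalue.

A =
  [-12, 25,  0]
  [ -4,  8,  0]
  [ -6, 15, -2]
A Jordan chain for λ = -2 of length 2:
v_1 = (-10, -4, -6)ᵀ
v_2 = (1, 0, 0)ᵀ

Let N = A − (-2)·I. We want v_2 with N^2 v_2 = 0 but N^1 v_2 ≠ 0; then v_{j-1} := N · v_j for j = 2, …, 2.

Pick v_2 = (1, 0, 0)ᵀ.
Then v_1 = N · v_2 = (-10, -4, -6)ᵀ.

Sanity check: (A − (-2)·I) v_1 = (0, 0, 0)ᵀ = 0. ✓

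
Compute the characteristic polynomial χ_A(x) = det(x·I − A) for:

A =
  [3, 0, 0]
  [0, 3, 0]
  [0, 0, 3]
x^3 - 9*x^2 + 27*x - 27

Expanding det(x·I − A) (e.g. by cofactor expansion or by noting that A is similar to its Jordan form J, which has the same characteristic polynomial as A) gives
  χ_A(x) = x^3 - 9*x^2 + 27*x - 27
which factors as (x - 3)^3. The eigenvalues (with algebraic multiplicities) are λ = 3 with multiplicity 3.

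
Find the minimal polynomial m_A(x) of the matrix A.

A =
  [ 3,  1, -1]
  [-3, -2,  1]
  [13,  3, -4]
x^3 + 3*x^2 + 3*x + 1

The characteristic polynomial is χ_A(x) = (x + 1)^3, so the eigenvalues are known. The minimal polynomial is
  m_A(x) = Π_λ (x − λ)^{k_λ}
where k_λ is the size of the *largest* Jordan block for λ (equivalently, the smallest k with (A − λI)^k v = 0 for every generalised eigenvector v of λ).

  λ = -1: largest Jordan block has size 3, contributing (x + 1)^3

So m_A(x) = (x + 1)^3 = x^3 + 3*x^2 + 3*x + 1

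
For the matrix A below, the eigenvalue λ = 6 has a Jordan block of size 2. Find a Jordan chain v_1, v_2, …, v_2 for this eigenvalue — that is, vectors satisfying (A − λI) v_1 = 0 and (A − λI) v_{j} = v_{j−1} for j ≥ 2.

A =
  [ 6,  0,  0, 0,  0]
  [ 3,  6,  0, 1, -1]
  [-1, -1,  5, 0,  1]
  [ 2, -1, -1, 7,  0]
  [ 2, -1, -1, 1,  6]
A Jordan chain for λ = 6 of length 2:
v_1 = (0, 3, -1, 2, 2)ᵀ
v_2 = (1, 0, 0, 0, 0)ᵀ

Let N = A − (6)·I. We want v_2 with N^2 v_2 = 0 but N^1 v_2 ≠ 0; then v_{j-1} := N · v_j for j = 2, …, 2.

Pick v_2 = (1, 0, 0, 0, 0)ᵀ.
Then v_1 = N · v_2 = (0, 3, -1, 2, 2)ᵀ.

Sanity check: (A − (6)·I) v_1 = (0, 0, 0, 0, 0)ᵀ = 0. ✓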